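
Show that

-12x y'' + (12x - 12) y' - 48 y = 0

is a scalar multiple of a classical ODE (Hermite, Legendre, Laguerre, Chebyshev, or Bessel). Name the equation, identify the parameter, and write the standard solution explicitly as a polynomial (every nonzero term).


All three coefficients share the factor -12; dividing through by -12 gives  x y'' + (1 - x) y' + 4 y = 0.
This matches the Laguerre equation x y'' + (1 - x) y' + n y = 0 with n = 4; the polynomial solution is L_4(x).
With y = sum_k a_k x^k, matching x^k gives (k+1)k a_{k+1} + (k+1) a_{k+1} - k a_k + n a_k = 0, i.e. (k+1)^2 a_{k+1} = (k - n) a_k = (k - 4) a_k. The right side vanishes at k = 4, so the series terminates at degree 4.
Standard normalization L_n(0) = 1 gives a_0 = 1. Work upward with a_{k+1} = (k - 4) a_k / (k+1)^2:
  a_1 = (0 - 4)(1) / 1^2 = -4/1 = -4
  a_2 = (1 - 4)(-4) / 2^2 = 12/4 = 3
  a_3 = (2 - 4)(3) / 3^2 = -6/9 = -2/3
  a_4 = (3 - 4)(-2/3) / 4^2 = (2/3)/16 = 1/24
Hence L_4(x) = x^4/24 - 2 x^3/3 + 3 x^2 - 4 x + 1.

L_4(x); series = x^4/24 - 2 x^3/3 + 3 x^2 - 4 x + 1


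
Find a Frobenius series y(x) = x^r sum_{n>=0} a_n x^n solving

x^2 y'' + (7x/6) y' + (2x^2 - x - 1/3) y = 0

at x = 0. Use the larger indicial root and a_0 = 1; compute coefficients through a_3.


Write in Frobenius form y'' + (p(x)/x) y' + (q(x)/x^2) y = 0:
  p(x) = 7/6,  q(x) = 2x^2 - x - 1/3.
Indicial equation: r(r-1) + (7/6) r + (-1/3) = 0 -> roots r_1 = 1/2, r_2 = -2/3.
Take r = r_1 = 1/2. Let y(x) = x^r sum_{n>=0} a_n x^n with a_0 = 1.
Substitute y = x^r sum a_n x^n and match x^{r+n}. The recurrence is
  D(n) a_n - 1 a_{n-1} + 2 a_{n-2} = 0,  where D(n) = (r+n)(r+n-1) + (7/6)(r+n) + (-1/3).
  a_n = [1 a_{n-1} - 2 a_{n-2}] / D(n).
Since the indicial polynomial factors as (r - r_1)(r - r_2), D(n) = (r_1 + n - r_1)(r_1 + n - r_2) = n(n + 7/6).
Evaluating step by step (a_0 = 1):
  n = 1: D(1) = 1(1 + 7/6) = 13/6; numerator = 1(1) = 1; a_1 = (1)/(13/6) = 6/13
  n = 2: D(2) = 2(2 + 7/6) = 19/3; numerator = 1(6/13) - 2(1) = -20/13; a_2 = (-20/13)/(19/3) = -60/247
  n = 3: D(3) = 3(3 + 7/6) = 25/2; numerator = 1(-60/247) - 2(6/13) = -288/247; a_3 = (-288/247)/(25/2) = -576/6175

r = 1/2; a_0 = 1; a_1 = 6/13; a_2 = -60/247; a_3 = -576/6175


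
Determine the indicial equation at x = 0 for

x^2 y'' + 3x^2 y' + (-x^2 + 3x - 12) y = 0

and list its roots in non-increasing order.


Divide by x^2 to reach normal form y'' + P_1(x) y' + P_2(x) y = 0 with P_1(x) = 3 and P_2(x) = -1 + 3/x - 12/x^2.
x = 0 is a singular point because the y-coefficient -1 + 3/x - 12/x^2 has a pole at x = 0.
It is a regular singular point because x P_1(x) = p(x) = 3x and x^2 P_2(x) = q(x) = -x^2 + 3x - 12 are polynomials, hence analytic at x = 0.
p(0) = 0,  q(0) = -12.
Indicial equation: r(r-1) + p(0) r + q(0) = 0, i.e. r^2 + (p(0) - 1) r + q(0) = 0, i.e. r^2 - 1 r - 12 = 0.
Discriminant: (-1)^2 - 4(-12) = 49, so r = (1 ± 7)/2.
Solving: r_1 = 4, r_2 = -3.

indicial: r^2 - 1 r - 12 = 0; roots r_1 = 4, r_2 = -3


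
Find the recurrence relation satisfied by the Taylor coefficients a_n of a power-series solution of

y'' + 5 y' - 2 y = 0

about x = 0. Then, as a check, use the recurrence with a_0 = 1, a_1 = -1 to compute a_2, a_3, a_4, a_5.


Substitute y = sum_n a_n x^n.
y''(x) has coefficient (n+2)(n+1) a_{n+2} at x^n;
5 y'(x) has coefficient 5 (n+1) a_{n+1} at x^n;
-2 y(x) has coefficient -2 a_n at x^n.
Matching x^n: (n+2)(n+1) a_{n+2} + 5 (n+1) a_{n+1} - 2 a_n = 0.
Thus a_{n+2} = [-5 (n+1) a_{n+1} + 2 a_n] / ((n+1)(n+2)).

Check with a_0 = 1, a_1 = -1 (apply the recurrence for n = 0, 1, 2, 3): a_0 = 1, a_1 = -1, a_2 = 7/2, a_3 = -37/6, a_4 = 199/24, a_5 = -1069/120.

a_(n+2) = [-5 (n+1) a_(n+1) + 2 a_n] / ((n+1)(n+2)); check: a_0 = 1, a_1 = -1, a_2 = 7/2, a_3 = -37/6, a_4 = 199/24, a_5 = -1069/120


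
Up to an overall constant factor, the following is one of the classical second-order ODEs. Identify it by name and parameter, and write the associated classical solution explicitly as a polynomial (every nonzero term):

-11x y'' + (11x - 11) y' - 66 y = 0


All three coefficients share the factor -11; dividing through by -11 gives  x y'' + (1 - x) y' + 6 y = 0.
This matches the Laguerre equation x y'' + (1 - x) y' + n y = 0 with n = 6; the polynomial solution is L_6(x).
With y = sum_k a_k x^k, matching x^k gives (k+1)k a_{k+1} + (k+1) a_{k+1} - k a_k + n a_k = 0, i.e. (k+1)^2 a_{k+1} = (k - n) a_k = (k - 6) a_k. The right side vanishes at k = 6, so the series terminates at degree 6.
Standard normalization L_n(0) = 1 gives a_0 = 1. Work upward with a_{k+1} = (k - 6) a_k / (k+1)^2:
  a_1 = (0 - 6)(1) / 1^2 = -6/1 = -6
  a_2 = (1 - 6)(-6) / 2^2 = 30/4 = 15/2
  a_3 = (2 - 6)(15/2) / 3^2 = -30/9 = -10/3
  a_4 = (3 - 6)(-10/3) / 4^2 = 10/16 = 5/8
  a_5 = (4 - 6)(5/8) / 5^2 = (-5/4)/25 = -1/20
  a_6 = (5 - 6)(-1/20) / 6^2 = (1/20)/36 = 1/720
Hence L_6(x) = x^6/720 - x^5/20 + 5 x^4/8 - 10 x^3/3 + 15 x^2/2 - 6 x + 1.

L_6(x); series = x^6/720 - x^5/20 + 5 x^4/8 - 10 x^3/3 + 15 x^2/2 - 6 x + 1


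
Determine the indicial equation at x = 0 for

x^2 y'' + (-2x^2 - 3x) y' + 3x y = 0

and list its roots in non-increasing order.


Divide by x^2 to reach normal form y'' + P_1(x) y' + P_2(x) y = 0 with P_1(x) = -2 - 3/x and P_2(x) = 3/x.
x = 0 is a singular point because the y'-coefficient -2 - 3/x has a pole at x = 0 and the y-coefficient 3/x has a pole at x = 0.
It is a regular singular point because x P_1(x) = p(x) = -2x - 3 and x^2 P_2(x) = q(x) = 3x are polynomials, hence analytic at x = 0.
p(0) = -3,  q(0) = 0.
Indicial equation: r(r-1) + p(0) r + q(0) = 0, i.e. r^2 + (p(0) - 1) r + q(0) = 0, i.e. r^2 - 4 r = 0.
Discriminant: (-4)^2 - 4(0) = 16, so r = (4 ± 4)/2.
Solving: r_1 = 4, r_2 = 0.

indicial: r^2 - 4 r = 0; roots r_1 = 4, r_2 = 0


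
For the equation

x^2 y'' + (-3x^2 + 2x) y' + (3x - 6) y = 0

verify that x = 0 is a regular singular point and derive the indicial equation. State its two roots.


Divide by x^2 to reach normal form y'' + P_1(x) y' + P_2(x) y = 0 with P_1(x) = -3 + 2/x and P_2(x) = 3/x - 6/x^2.
x = 0 is a singular point because the y'-coefficient -3 + 2/x has a pole at x = 0 and the y-coefficient 3/x - 6/x^2 has a pole at x = 0.
It is a regular singular point because x P_1(x) = p(x) = 2 - 3x and x^2 P_2(x) = q(x) = 3x - 6 are polynomials, hence analytic at x = 0.
p(0) = 2,  q(0) = -6.
Indicial equation: r(r-1) + p(0) r + q(0) = 0, i.e. r^2 + (p(0) - 1) r + q(0) = 0, i.e. r^2 + 1 r - 6 = 0.
Discriminant: (1)^2 - 4(-6) = 25, so r = (-1 ± 5)/2.
Solving: r_1 = 2, r_2 = -3.

indicial: r^2 + 1 r - 6 = 0; roots r_1 = 2, r_2 = -3


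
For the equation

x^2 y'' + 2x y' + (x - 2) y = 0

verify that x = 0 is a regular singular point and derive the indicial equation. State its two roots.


Divide by x^2 to reach normal form y'' + P_1(x) y' + P_2(x) y = 0 with P_1(x) = 2/x and P_2(x) = 1/x - 2/x^2.
x = 0 is a singular point because the y'-coefficient 2/x has a pole at x = 0 and the y-coefficient 1/x - 2/x^2 has a pole at x = 0.
It is a regular singular point because x P_1(x) = p(x) = 2 and x^2 P_2(x) = q(x) = x - 2 are polynomials, hence analytic at x = 0.
p(0) = 2,  q(0) = -2.
Indicial equation: r(r-1) + p(0) r + q(0) = 0, i.e. r^2 + (p(0) - 1) r + q(0) = 0, i.e. r^2 + 1 r - 2 = 0.
Discriminant: (1)^2 - 4(-2) = 9, so r = (-1 ± 3)/2.
Solving: r_1 = 1, r_2 = -2.

indicial: r^2 + 1 r - 2 = 0; roots r_1 = 1, r_2 = -2


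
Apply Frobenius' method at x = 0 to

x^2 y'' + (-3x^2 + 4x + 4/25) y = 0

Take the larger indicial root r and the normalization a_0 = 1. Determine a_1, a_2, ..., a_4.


Write in Frobenius form y'' + (p(x)/x) y' + (q(x)/x^2) y = 0:
  p(x) = 0,  q(x) = -3x^2 + 4x + 4/25.
Indicial equation: r(r-1) + (0) r + (4/25) = 0 -> roots r_1 = 4/5, r_2 = 1/5.
Take r = r_1 = 4/5. Let y(x) = x^r sum_{n>=0} a_n x^n with a_0 = 1.
Substitute y = x^r sum a_n x^n and match x^{r+n}. The recurrence is
  D(n) a_n + 4 a_{n-1} - 3 a_{n-2} = 0,  where D(n) = (r+n)(r+n-1) + (0)(r+n) + (4/25).
  a_n = [-4 a_{n-1} + 3 a_{n-2}] / D(n).
Since the indicial polynomial factors as (r - r_1)(r - r_2), D(n) = (r_1 + n - r_1)(r_1 + n - r_2) = n(n + 3/5).
Evaluating step by step (a_0 = 1):
  n = 1: D(1) = 1(1 + 3/5) = 8/5; numerator = -4(1) = -4; a_1 = (-4)/(8/5) = -5/2
  n = 2: D(2) = 2(2 + 3/5) = 26/5; numerator = -4(-5/2) + 3(1) = 13; a_2 = (13)/(26/5) = 5/2
  n = 3: D(3) = 3(3 + 3/5) = 54/5; numerator = -4(5/2) + 3(-5/2) = -35/2; a_3 = (-35/2)/(54/5) = -175/108
  n = 4: D(4) = 4(4 + 3/5) = 92/5; numerator = -4(-175/108) + 3(5/2) = 755/54; a_4 = (755/54)/(92/5) = 3775/4968

r = 4/5; a_0 = 1; a_1 = -5/2; a_2 = 5/2; a_3 = -175/108; a_4 = 3775/4968


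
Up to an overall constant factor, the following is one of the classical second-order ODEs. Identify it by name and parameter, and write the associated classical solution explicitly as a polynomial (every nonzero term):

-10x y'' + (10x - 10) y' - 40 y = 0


All three coefficients share the factor -10; dividing through by -10 gives  x y'' + (1 - x) y' + 4 y = 0.
This matches the Laguerre equation x y'' + (1 - x) y' + n y = 0 with n = 4; the polynomial solution is L_4(x).
With y = sum_k a_k x^k, matching x^k gives (k+1)k a_{k+1} + (k+1) a_{k+1} - k a_k + n a_k = 0, i.e. (k+1)^2 a_{k+1} = (k - n) a_k = (k - 4) a_k. The right side vanishes at k = 4, so the series terminates at degree 4.
Standard normalization L_n(0) = 1 gives a_0 = 1. Work upward with a_{k+1} = (k - 4) a_k / (k+1)^2:
  a_1 = (0 - 4)(1) / 1^2 = -4/1 = -4
  a_2 = (1 - 4)(-4) / 2^2 = 12/4 = 3
  a_3 = (2 - 4)(3) / 3^2 = -6/9 = -2/3
  a_4 = (3 - 4)(-2/3) / 4^2 = (2/3)/16 = 1/24
Hence L_4(x) = x^4/24 - 2 x^3/3 + 3 x^2 - 4 x + 1.

L_4(x); series = x^4/24 - 2 x^3/3 + 3 x^2 - 4 x + 1


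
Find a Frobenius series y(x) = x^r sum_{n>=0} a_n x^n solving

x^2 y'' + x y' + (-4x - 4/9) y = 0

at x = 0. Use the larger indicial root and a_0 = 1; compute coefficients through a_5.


Write in Frobenius form y'' + (p(x)/x) y' + (q(x)/x^2) y = 0:
  p(x) = 1,  q(x) = -4x - 4/9.
Indicial equation: r(r-1) + (1) r + (-4/9) = 0 -> roots r_1 = 2/3, r_2 = -2/3.
Take r = r_1 = 2/3. Let y(x) = x^r sum_{n>=0} a_n x^n with a_0 = 1.
Substitute y = x^r sum a_n x^n and match x^{r+n}. The recurrence is
  D(n) a_n - 4 a_{n-1} = 0,  where D(n) = (r+n)(r+n-1) + (1)(r+n) + (-4/9).
  a_n = 4 / D(n) * a_{n-1}.
Since the indicial polynomial factors as (r - r_1)(r - r_2), D(n) = (r_1 + n - r_1)(r_1 + n - r_2) = n(n + 4/3).
Evaluating step by step (a_0 = 1):
  n = 1: D(1) = 1(1 + 4/3) = 7/3; numerator = 4(1) = 4; a_1 = (4)/(7/3) = 12/7
  n = 2: D(2) = 2(2 + 4/3) = 20/3; numerator = 4(12/7) = 48/7; a_2 = (48/7)/(20/3) = 36/35
  n = 3: D(3) = 3(3 + 4/3) = 13; numerator = 4(36/35) = 144/35; a_3 = (144/35)/(13) = 144/455
  n = 4: D(4) = 4(4 + 4/3) = 64/3; numerator = 4(144/455) = 576/455; a_4 = (576/455)/(64/3) = 27/455
  n = 5: D(5) = 5(5 + 4/3) = 95/3; numerator = 4(27/455) = 108/455; a_5 = (108/455)/(95/3) = 324/43225

r = 2/3; a_0 = 1; a_1 = 12/7; a_2 = 36/35; a_3 = 144/455; a_4 = 27/455; a_5 = 324/43225


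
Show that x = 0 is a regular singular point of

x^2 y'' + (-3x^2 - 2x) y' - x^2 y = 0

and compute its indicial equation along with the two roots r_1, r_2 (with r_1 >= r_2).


Divide by x^2 to reach normal form y'' + P_1(x) y' + P_2(x) y = 0 with P_1(x) = -3 - 2/x and P_2(x) = -1.
x = 0 is a singular point because the y'-coefficient -3 - 2/x has a pole at x = 0.
It is a regular singular point because x P_1(x) = p(x) = -3x - 2 and x^2 P_2(x) = q(x) = -x^2 are polynomials, hence analytic at x = 0.
p(0) = -2,  q(0) = 0.
Indicial equation: r(r-1) + p(0) r + q(0) = 0, i.e. r^2 + (p(0) - 1) r + q(0) = 0, i.e. r^2 - 3 r = 0.
Discriminant: (-3)^2 - 4(0) = 9, so r = (3 ± 3)/2.
Solving: r_1 = 3, r_2 = 0.

indicial: r^2 - 3 r = 0; roots r_1 = 3, r_2 = 0


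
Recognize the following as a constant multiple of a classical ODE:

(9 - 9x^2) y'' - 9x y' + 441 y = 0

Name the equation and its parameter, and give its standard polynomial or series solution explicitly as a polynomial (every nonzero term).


All three coefficients share the factor 9; dividing through by 9 gives  (1 - x^2) y'' - x y' + 49 y = 0.
This matches the Chebyshev equation (1 - x^2) y'' - x y' + n^2 y = 0 (note the -x y' term, not -2x y') with n^2 = 49, so n = 7; the polynomial solution is T_7(x).
With y = sum_k a_k x^k, matching x^k gives (k+2)(k+1) a_{k+2} = (k^2 - n^2) a_k = (k - 7)(k + 7) a_k. The right side vanishes at k = 7, so the series with the parity of 7 terminates at degree 7.
Standard normalization: leading coefficient of T_n is 2^(n-1), so a_7 = 2^6 = 64. Work downward with a_k = (k+1)(k+2) a_{k+2} / ((k - 7)(k + 7)):
  a_5 = (6)(7)(64) / ((5 - 7)(5 + 7)) = 2688/(-24) = -112
  a_3 = (4)(5)(-112) / ((3 - 7)(3 + 7)) = -2240/(-40) = 56
  a_1 = (2)(3)(56) / ((1 - 7)(1 + 7)) = 336/(-48) = -7
Hence T_7(x) = 64 x^7 - 112 x^5 + 56 x^3 - 7 x.

T_7(x); series = 64 x^7 - 112 x^5 + 56 x^3 - 7 x


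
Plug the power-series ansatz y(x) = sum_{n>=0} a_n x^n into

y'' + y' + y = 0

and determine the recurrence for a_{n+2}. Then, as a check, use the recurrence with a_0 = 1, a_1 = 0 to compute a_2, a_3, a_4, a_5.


Substitute y = sum_n a_n x^n.
y''(x) has coefficient (n+2)(n+1) a_{n+2} at x^n;
y'(x) has coefficient (n+1) a_{n+1} at x^n;
y(x) has coefficient 1 a_n at x^n.
Matching x^n: (n+2)(n+1) a_{n+2} + (n+1) a_{n+1} + 1 a_n = 0.
Thus a_{n+2} = [-(n+1) a_{n+1} - 1 a_n] / ((n+1)(n+2)).

Check with a_0 = 1, a_1 = 0 (apply the recurrence for n = 0, 1, 2, 3): a_0 = 1, a_1 = 0, a_2 = -1/2, a_3 = 1/6, a_4 = 0, a_5 = -1/120.

a_(n+2) = [-(n+1) a_(n+1) - 1 a_n] / ((n+1)(n+2)); check: a_0 = 1, a_1 = 0, a_2 = -1/2, a_3 = 1/6, a_4 = 0, a_5 = -1/120


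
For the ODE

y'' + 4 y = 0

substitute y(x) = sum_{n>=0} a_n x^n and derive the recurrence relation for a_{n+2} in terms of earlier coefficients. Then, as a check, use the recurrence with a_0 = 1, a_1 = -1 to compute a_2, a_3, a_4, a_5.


Substitute y = sum_n a_n x^n into y'' + (const) y = 0.
y''(x) = sum_{n>=0} (n+2)(n+1) a_{n+2} x^n.
The ODE becomes sum_n [(n+2)(n+1) a_{n+2} + 4 a_n] x^n = 0.
Setting each coefficient to zero gives the recurrence:
  (n+2)(n+1) a_{n+2} + 4 a_n = 0,
  a_{n+2} = -4 / ((n+1)(n+2)) a_n.

Check with a_0 = 1, a_1 = -1 (apply the recurrence for n = 0, 1, 2, 3): a_0 = 1, a_1 = -1, a_2 = -2, a_3 = 2/3, a_4 = 2/3, a_5 = -2/15.

a_{n+2} = -4/((n+1)(n+2)) * a_n; check: a_0 = 1, a_1 = -1, a_2 = -2, a_3 = 2/3, a_4 = 2/3, a_5 = -2/15


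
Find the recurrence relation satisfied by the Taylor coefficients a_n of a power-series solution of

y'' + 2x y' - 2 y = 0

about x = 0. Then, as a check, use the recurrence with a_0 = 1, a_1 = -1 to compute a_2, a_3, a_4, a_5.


Substitute y = sum_n a_n x^n.
y''(x) has coefficient (n+2)(n+1) a_{n+2} at x^n;
2 x y'(x) has coefficient 2 n a_n at x^n (shift);
-2 y(x) has coefficient -2 a_n at x^n.
Matching x^n: (n+2)(n+1) a_{n+2} + (2n - 2) a_n = 0.
Thus a_{n+2} = (-2n + 2) / ((n+1)(n+2)) * a_n.

Check with a_0 = 1, a_1 = -1 (apply the recurrence for n = 0, 1, 2, 3): a_0 = 1, a_1 = -1, a_2 = 1, a_3 = 0, a_4 = -1/6, a_5 = 0.

a_(n+2) = (-2n + 2) / ((n+1)(n+2)) * a_n; check: a_0 = 1, a_1 = -1, a_2 = 1, a_3 = 0, a_4 = -1/6, a_5 = 0


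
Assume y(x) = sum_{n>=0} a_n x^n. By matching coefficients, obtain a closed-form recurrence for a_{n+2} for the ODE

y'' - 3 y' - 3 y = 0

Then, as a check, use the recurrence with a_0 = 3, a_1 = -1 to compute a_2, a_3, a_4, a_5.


Substitute y = sum_n a_n x^n.
y''(x) has coefficient (n+2)(n+1) a_{n+2} at x^n;
-3 y'(x) has coefficient -3 (n+1) a_{n+1} at x^n;
-3 y(x) has coefficient -3 a_n at x^n.
Matching x^n: (n+2)(n+1) a_{n+2} - 3 (n+1) a_{n+1} - 3 a_n = 0.
Thus a_{n+2} = [3 (n+1) a_{n+1} + 3 a_n] / ((n+1)(n+2)).

Check with a_0 = 3, a_1 = -1 (apply the recurrence for n = 0, 1, 2, 3): a_0 = 3, a_1 = -1, a_2 = 3, a_3 = 5/2, a_4 = 21/8, a_5 = 39/20.

a_(n+2) = [3 (n+1) a_(n+1) + 3 a_n] / ((n+1)(n+2)); check: a_0 = 3, a_1 = -1, a_2 = 3, a_3 = 5/2, a_4 = 21/8, a_5 = 39/20


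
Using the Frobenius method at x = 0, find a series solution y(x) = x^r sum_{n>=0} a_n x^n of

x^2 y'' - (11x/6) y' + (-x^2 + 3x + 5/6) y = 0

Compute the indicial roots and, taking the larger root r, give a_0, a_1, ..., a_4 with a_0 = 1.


Write in Frobenius form y'' + (p(x)/x) y' + (q(x)/x^2) y = 0:
  p(x) = -11/6,  q(x) = -x^2 + 3x + 5/6.
Indicial equation: r(r-1) + (-11/6) r + (5/6) = 0 -> roots r_1 = 5/2, r_2 = 1/3.
Take r = r_1 = 5/2. Let y(x) = x^r sum_{n>=0} a_n x^n with a_0 = 1.
Substitute y = x^r sum a_n x^n and match x^{r+n}. The recurrence is
  D(n) a_n + 3 a_{n-1} - 1 a_{n-2} = 0,  where D(n) = (r+n)(r+n-1) + (-11/6)(r+n) + (5/6).
  a_n = [-3 a_{n-1} + 1 a_{n-2}] / D(n).
Since the indicial polynomial factors as (r - r_1)(r - r_2), D(n) = (r_1 + n - r_1)(r_1 + n - r_2) = n(n + 13/6).
Evaluating step by step (a_0 = 1):
  n = 1: D(1) = 1(1 + 13/6) = 19/6; numerator = -3(1) = -3; a_1 = (-3)/(19/6) = -18/19
  n = 2: D(2) = 2(2 + 13/6) = 25/3; numerator = -3(-18/19) + 1(1) = 73/19; a_2 = (73/19)/(25/3) = 219/475
  n = 3: D(3) = 3(3 + 13/6) = 31/2; numerator = -3(219/475) + 1(-18/19) = -1107/475; a_3 = (-1107/475)/(31/2) = -2214/14725
  n = 4: D(4) = 4(4 + 13/6) = 74/3; numerator = -3(-2214/14725) + 1(219/475) = 13431/14725; a_4 = (13431/14725)/(74/3) = 1089/29450

r = 5/2; a_0 = 1; a_1 = -18/19; a_2 = 219/475; a_3 = -2214/14725; a_4 = 1089/29450


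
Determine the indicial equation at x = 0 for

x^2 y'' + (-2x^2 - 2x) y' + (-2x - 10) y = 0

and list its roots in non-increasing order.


Divide by x^2 to reach normal form y'' + P_1(x) y' + P_2(x) y = 0 with P_1(x) = -2 - 2/x and P_2(x) = -2/x - 10/x^2.
x = 0 is a singular point because the y'-coefficient -2 - 2/x has a pole at x = 0 and the y-coefficient -2/x - 10/x^2 has a pole at x = 0.
It is a regular singular point because x P_1(x) = p(x) = -2x - 2 and x^2 P_2(x) = q(x) = -2x - 10 are polynomials, hence analytic at x = 0.
p(0) = -2,  q(0) = -10.
Indicial equation: r(r-1) + p(0) r + q(0) = 0, i.e. r^2 + (p(0) - 1) r + q(0) = 0, i.e. r^2 - 3 r - 10 = 0.
Discriminant: (-3)^2 - 4(-10) = 49, so r = (3 ± 7)/2.
Solving: r_1 = 5, r_2 = -2.

indicial: r^2 - 3 r - 10 = 0; roots r_1 = 5, r_2 = -2


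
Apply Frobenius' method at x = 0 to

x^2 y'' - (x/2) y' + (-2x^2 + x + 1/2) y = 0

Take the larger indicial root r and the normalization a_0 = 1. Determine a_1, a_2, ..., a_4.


Write in Frobenius form y'' + (p(x)/x) y' + (q(x)/x^2) y = 0:
  p(x) = -1/2,  q(x) = -2x^2 + x + 1/2.
Indicial equation: r(r-1) + (-1/2) r + (1/2) = 0 -> roots r_1 = 1, r_2 = 1/2.
Take r = r_1 = 1. Let y(x) = x^r sum_{n>=0} a_n x^n with a_0 = 1.
Substitute y = x^r sum a_n x^n and match x^{r+n}. The recurrence is
  D(n) a_n + 1 a_{n-1} - 2 a_{n-2} = 0,  where D(n) = (r+n)(r+n-1) + (-1/2)(r+n) + (1/2).
  a_n = [-1 a_{n-1} + 2 a_{n-2}] / D(n).
Since the indicial polynomial factors as (r - r_1)(r - r_2), D(n) = (r_1 + n - r_1)(r_1 + n - r_2) = n(n + 1/2).
Evaluating step by step (a_0 = 1):
  n = 1: D(1) = 1(1 + 1/2) = 3/2; numerator = -1(1) = -1; a_1 = (-1)/(3/2) = -2/3
  n = 2: D(2) = 2(2 + 1/2) = 5; numerator = -1(-2/3) + 2(1) = 8/3; a_2 = (8/3)/(5) = 8/15
  n = 3: D(3) = 3(3 + 1/2) = 21/2; numerator = -1(8/15) + 2(-2/3) = -28/15; a_3 = (-28/15)/(21/2) = -8/45
  n = 4: D(4) = 4(4 + 1/2) = 18; numerator = -1(-8/45) + 2(8/15) = 56/45; a_4 = (56/45)/(18) = 28/405

r = 1; a_0 = 1; a_1 = -2/3; a_2 = 8/15; a_3 = -8/45; a_4 = 28/405


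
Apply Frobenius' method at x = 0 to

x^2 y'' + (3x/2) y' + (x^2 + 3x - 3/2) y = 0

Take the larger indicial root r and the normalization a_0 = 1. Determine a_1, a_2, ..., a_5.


Write in Frobenius form y'' + (p(x)/x) y' + (q(x)/x^2) y = 0:
  p(x) = 3/2,  q(x) = x^2 + 3x - 3/2.
Indicial equation: r(r-1) + (3/2) r + (-3/2) = 0 -> roots r_1 = 1, r_2 = -3/2.
Take r = r_1 = 1. Let y(x) = x^r sum_{n>=0} a_n x^n with a_0 = 1.
Substitute y = x^r sum a_n x^n and match x^{r+n}. The recurrence is
  D(n) a_n + 3 a_{n-1} + 1 a_{n-2} = 0,  where D(n) = (r+n)(r+n-1) + (3/2)(r+n) + (-3/2).
  a_n = [-3 a_{n-1} - 1 a_{n-2}] / D(n).
Since the indicial polynomial factors as (r - r_1)(r - r_2), D(n) = (r_1 + n - r_1)(r_1 + n - r_2) = n(n + 5/2).
Evaluating step by step (a_0 = 1):
  n = 1: D(1) = 1(1 + 5/2) = 7/2; numerator = -3(1) = -3; a_1 = (-3)/(7/2) = -6/7
  n = 2: D(2) = 2(2 + 5/2) = 9; numerator = -3(-6/7) - 1(1) = 11/7; a_2 = (11/7)/(9) = 11/63
  n = 3: D(3) = 3(3 + 5/2) = 33/2; numerator = -3(11/63) - 1(-6/7) = 1/3; a_3 = (1/3)/(33/2) = 2/99
  n = 4: D(4) = 4(4 + 5/2) = 26; numerator = -3(2/99) - 1(11/63) = -163/693; a_4 = (-163/693)/(26) = -163/18018
  n = 5: D(5) = 5(5 + 5/2) = 75/2; numerator = -3(-163/18018) - 1(2/99) = 125/18018; a_5 = (125/18018)/(75/2) = 5/27027

r = 1; a_0 = 1; a_1 = -6/7; a_2 = 11/63; a_3 = 2/99; a_4 = -163/18018; a_5 = 5/27027


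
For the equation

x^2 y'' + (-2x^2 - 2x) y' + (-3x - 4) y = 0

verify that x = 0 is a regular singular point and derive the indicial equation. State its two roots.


Divide by x^2 to reach normal form y'' + P_1(x) y' + P_2(x) y = 0 with P_1(x) = -2 - 2/x and P_2(x) = -3/x - 4/x^2.
x = 0 is a singular point because the y'-coefficient -2 - 2/x has a pole at x = 0 and the y-coefficient -3/x - 4/x^2 has a pole at x = 0.
It is a regular singular point because x P_1(x) = p(x) = -2x - 2 and x^2 P_2(x) = q(x) = -3x - 4 are polynomials, hence analytic at x = 0.
p(0) = -2,  q(0) = -4.
Indicial equation: r(r-1) + p(0) r + q(0) = 0, i.e. r^2 + (p(0) - 1) r + q(0) = 0, i.e. r^2 - 3 r - 4 = 0.
Discriminant: (-3)^2 - 4(-4) = 25, so r = (3 ± 5)/2.
Solving: r_1 = 4, r_2 = -1.

indicial: r^2 - 3 r - 4 = 0; roots r_1 = 4, r_2 = -1


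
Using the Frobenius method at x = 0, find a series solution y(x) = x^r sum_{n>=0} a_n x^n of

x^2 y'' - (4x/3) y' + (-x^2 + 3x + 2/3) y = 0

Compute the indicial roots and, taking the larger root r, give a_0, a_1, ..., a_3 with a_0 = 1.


Write in Frobenius form y'' + (p(x)/x) y' + (q(x)/x^2) y = 0:
  p(x) = -4/3,  q(x) = -x^2 + 3x + 2/3.
Indicial equation: r(r-1) + (-4/3) r + (2/3) = 0 -> roots r_1 = 2, r_2 = 1/3.
Take r = r_1 = 2. Let y(x) = x^r sum_{n>=0} a_n x^n with a_0 = 1.
Substitute y = x^r sum a_n x^n and match x^{r+n}. The recurrence is
  D(n) a_n + 3 a_{n-1} - 1 a_{n-2} = 0,  where D(n) = (r+n)(r+n-1) + (-4/3)(r+n) + (2/3).
  a_n = [-3 a_{n-1} + 1 a_{n-2}] / D(n).
Since the indicial polynomial factors as (r - r_1)(r - r_2), D(n) = (r_1 + n - r_1)(r_1 + n - r_2) = n(n + 5/3).
Evaluating step by step (a_0 = 1):
  n = 1: D(1) = 1(1 + 5/3) = 8/3; numerator = -3(1) = -3; a_1 = (-3)/(8/3) = -9/8
  n = 2: D(2) = 2(2 + 5/3) = 22/3; numerator = -3(-9/8) + 1(1) = 35/8; a_2 = (35/8)/(22/3) = 105/176
  n = 3: D(3) = 3(3 + 5/3) = 14; numerator = -3(105/176) + 1(-9/8) = -513/176; a_3 = (-513/176)/(14) = -513/2464

r = 2; a_0 = 1; a_1 = -9/8; a_2 = 105/176; a_3 = -513/2464


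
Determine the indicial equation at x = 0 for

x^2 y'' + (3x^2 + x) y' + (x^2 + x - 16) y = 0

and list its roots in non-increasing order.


Divide by x^2 to reach normal form y'' + P_1(x) y' + P_2(x) y = 0 with P_1(x) = 3 + 1/x and P_2(x) = 1 + 1/x - 16/x^2.
x = 0 is a singular point because the y'-coefficient 3 + 1/x has a pole at x = 0 and the y-coefficient 1 + 1/x - 16/x^2 has a pole at x = 0.
It is a regular singular point because x P_1(x) = p(x) = 3x + 1 and x^2 P_2(x) = q(x) = x^2 + x - 16 are polynomials, hence analytic at x = 0.
p(0) = 1,  q(0) = -16.
Indicial equation: r(r-1) + p(0) r + q(0) = 0, i.e. r^2 + (p(0) - 1) r + q(0) = 0, i.e. r^2 - 16 = 0.
Discriminant: (0)^2 - 4(-16) = 64, so r = (0 ± 8)/2.
Solving: r_1 = 4, r_2 = -4.

indicial: r^2 - 16 = 0; roots r_1 = 4, r_2 = -4


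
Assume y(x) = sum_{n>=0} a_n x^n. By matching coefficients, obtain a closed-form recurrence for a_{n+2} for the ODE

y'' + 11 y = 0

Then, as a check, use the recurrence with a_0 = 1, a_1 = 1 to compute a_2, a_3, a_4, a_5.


Substitute y = sum_n a_n x^n into y'' + (const) y = 0.
y''(x) = sum_{n>=0} (n+2)(n+1) a_{n+2} x^n.
The ODE becomes sum_n [(n+2)(n+1) a_{n+2} + 11 a_n] x^n = 0.
Setting each coefficient to zero gives the recurrence:
  (n+2)(n+1) a_{n+2} + 11 a_n = 0,
  a_{n+2} = -11 / ((n+1)(n+2)) a_n.

Check with a_0 = 1, a_1 = 1 (apply the recurrence for n = 0, 1, 2, 3): a_0 = 1, a_1 = 1, a_2 = -11/2, a_3 = -11/6, a_4 = 121/24, a_5 = 121/120.

a_{n+2} = -11/((n+1)(n+2)) * a_n; check: a_0 = 1, a_1 = 1, a_2 = -11/2, a_3 = -11/6, a_4 = 121/24, a_5 = 121/120


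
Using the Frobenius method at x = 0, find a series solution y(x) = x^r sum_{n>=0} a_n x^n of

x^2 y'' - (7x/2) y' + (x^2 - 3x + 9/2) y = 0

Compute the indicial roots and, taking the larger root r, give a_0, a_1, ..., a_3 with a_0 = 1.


Write in Frobenius form y'' + (p(x)/x) y' + (q(x)/x^2) y = 0:
  p(x) = -7/2,  q(x) = x^2 - 3x + 9/2.
Indicial equation: r(r-1) + (-7/2) r + (9/2) = 0 -> roots r_1 = 3, r_2 = 3/2.
Take r = r_1 = 3. Let y(x) = x^r sum_{n>=0} a_n x^n with a_0 = 1.
Substitute y = x^r sum a_n x^n and match x^{r+n}. The recurrence is
  D(n) a_n - 3 a_{n-1} + 1 a_{n-2} = 0,  where D(n) = (r+n)(r+n-1) + (-7/2)(r+n) + (9/2).
  a_n = [3 a_{n-1} - 1 a_{n-2}] / D(n).
Since the indicial polynomial factors as (r - r_1)(r - r_2), D(n) = (r_1 + n - r_1)(r_1 + n - r_2) = n(n + 3/2).
Evaluating step by step (a_0 = 1):
  n = 1: D(1) = 1(1 + 3/2) = 5/2; numerator = 3(1) = 3; a_1 = (3)/(5/2) = 6/5
  n = 2: D(2) = 2(2 + 3/2) = 7; numerator = 3(6/5) - 1(1) = 13/5; a_2 = (13/5)/(7) = 13/35
  n = 3: D(3) = 3(3 + 3/2) = 27/2; numerator = 3(13/35) - 1(6/5) = -3/35; a_3 = (-3/35)/(27/2) = -2/315

r = 3; a_0 = 1; a_1 = 6/5; a_2 = 13/35; a_3 = -2/315


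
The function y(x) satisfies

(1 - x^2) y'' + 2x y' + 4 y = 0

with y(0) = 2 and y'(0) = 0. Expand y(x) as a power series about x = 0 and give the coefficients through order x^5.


Ansatz: y(x) = sum_{n>=0} a_n x^n, so y'(x) = sum_{n>=1} n a_n x^(n-1) and y''(x) = sum_{n>=2} n(n-1) a_n x^(n-2).
Substitute into P(x) y'' + Q(x) y' + R(x) y = 0 with P(x) = 1 - x^2, Q(x) = 2x, R(x) = 4, and match powers of x.
Initial conditions: a_0 = 2, a_1 = 0.
Setting the coefficient of each power of x to zero and solving order by order (substituting the coefficients already found):
  x^0: 2 a_2 + 4 a_0 = 0  ->  2 a_2 = -4 a_0 = -8  ->  a_2 = -4
  x^1: 6 a_3 + 6 a_1 = 0  ->  6 a_3 = -6 a_1 = 0  ->  a_3 = 0
  x^2: 12 a_4 + 6 a_2 = 0  ->  12 a_4 = -6 a_2 = 24  ->  a_4 = 2
  x^3: 20 a_5 + 4 a_3 = 0  ->  20 a_5 = -4 a_3 = 0  ->  a_5 = 0
Truncated series: y(x) = 2 - 4 x^2 + 2 x^4 + O(x^6).

a_0 = 2; a_1 = 0; a_2 = -4; a_3 = 0; a_4 = 2; a_5 = 0


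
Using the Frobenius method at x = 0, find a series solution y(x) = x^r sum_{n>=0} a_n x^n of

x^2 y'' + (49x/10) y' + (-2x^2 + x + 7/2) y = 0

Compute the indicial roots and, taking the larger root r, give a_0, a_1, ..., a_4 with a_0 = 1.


Write in Frobenius form y'' + (p(x)/x) y' + (q(x)/x^2) y = 0:
  p(x) = 49/10,  q(x) = -2x^2 + x + 7/2.
Indicial equation: r(r-1) + (49/10) r + (7/2) = 0 -> roots r_1 = -7/5, r_2 = -5/2.
Take r = r_1 = -7/5. Let y(x) = x^r sum_{n>=0} a_n x^n with a_0 = 1.
Substitute y = x^r sum a_n x^n and match x^{r+n}. The recurrence is
  D(n) a_n + 1 a_{n-1} - 2 a_{n-2} = 0,  where D(n) = (r+n)(r+n-1) + (49/10)(r+n) + (7/2).
  a_n = [-1 a_{n-1} + 2 a_{n-2}] / D(n).
Since the indicial polynomial factors as (r - r_1)(r - r_2), D(n) = (r_1 + n - r_1)(r_1 + n - r_2) = n(n + 11/10).
Evaluating step by step (a_0 = 1):
  n = 1: D(1) = 1(1 + 11/10) = 21/10; numerator = -1(1) = -1; a_1 = (-1)/(21/10) = -10/21
  n = 2: D(2) = 2(2 + 11/10) = 31/5; numerator = -1(-10/21) + 2(1) = 52/21; a_2 = (52/21)/(31/5) = 260/651
  n = 3: D(3) = 3(3 + 11/10) = 123/10; numerator = -1(260/651) + 2(-10/21) = -880/651; a_3 = (-880/651)/(123/10) = -8800/80073
  n = 4: D(4) = 4(4 + 11/10) = 102/5; numerator = -1(-8800/80073) + 2(260/651) = 72760/80073; a_4 = (72760/80073)/(102/5) = 10700/240219

r = -7/5; a_0 = 1; a_1 = -10/21; a_2 = 260/651; a_3 = -8800/80073; a_4 = 10700/240219


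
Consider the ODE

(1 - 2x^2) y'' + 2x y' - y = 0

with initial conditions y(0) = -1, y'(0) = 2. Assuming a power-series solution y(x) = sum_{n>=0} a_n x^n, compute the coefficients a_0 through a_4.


Ansatz: y(x) = sum_{n>=0} a_n x^n, so y'(x) = sum_{n>=1} n a_n x^(n-1) and y''(x) = sum_{n>=2} n(n-1) a_n x^(n-2).
Substitute into P(x) y'' + Q(x) y' + R(x) y = 0 with P(x) = 1 - 2x^2, Q(x) = 2x, R(x) = -1, and match powers of x.
Initial conditions: a_0 = -1, a_1 = 2.
Setting the coefficient of each power of x to zero and solving order by order (substituting the coefficients already found):
  x^0: 2 a_2 - a_0 = 0  ->  2 a_2 = a_0 = -1  ->  a_2 = -1/2
  x^1: 6 a_3 + a_1 = 0  ->  6 a_3 = -a_1 = -2  ->  a_3 = -1/3
  x^2: 12 a_4 - a_2 = 0  ->  12 a_4 = a_2 = -1/2  ->  a_4 = -1/24
Truncated series: y(x) = -1 + 2 x - (1/2) x^2 - (1/3) x^3 - (1/24) x^4 + O(x^5).

a_0 = -1; a_1 = 2; a_2 = -1/2; a_3 = -1/3; a_4 = -1/24


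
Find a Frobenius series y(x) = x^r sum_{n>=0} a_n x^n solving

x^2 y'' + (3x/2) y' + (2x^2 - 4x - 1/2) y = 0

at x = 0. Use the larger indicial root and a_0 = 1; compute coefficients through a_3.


Write in Frobenius form y'' + (p(x)/x) y' + (q(x)/x^2) y = 0:
  p(x) = 3/2,  q(x) = 2x^2 - 4x - 1/2.
Indicial equation: r(r-1) + (3/2) r + (-1/2) = 0 -> roots r_1 = 1/2, r_2 = -1.
Take r = r_1 = 1/2. Let y(x) = x^r sum_{n>=0} a_n x^n with a_0 = 1.
Substitute y = x^r sum a_n x^n and match x^{r+n}. The recurrence is
  D(n) a_n - 4 a_{n-1} + 2 a_{n-2} = 0,  where D(n) = (r+n)(r+n-1) + (3/2)(r+n) + (-1/2).
  a_n = [4 a_{n-1} - 2 a_{n-2}] / D(n).
Since the indicial polynomial factors as (r - r_1)(r - r_2), D(n) = (r_1 + n - r_1)(r_1 + n - r_2) = n(n + 3/2).
Evaluating step by step (a_0 = 1):
  n = 1: D(1) = 1(1 + 3/2) = 5/2; numerator = 4(1) = 4; a_1 = (4)/(5/2) = 8/5
  n = 2: D(2) = 2(2 + 3/2) = 7; numerator = 4(8/5) - 2(1) = 22/5; a_2 = (22/5)/(7) = 22/35
  n = 3: D(3) = 3(3 + 3/2) = 27/2; numerator = 4(22/35) - 2(8/5) = -24/35; a_3 = (-24/35)/(27/2) = -16/315

r = 1/2; a_0 = 1; a_1 = 8/5; a_2 = 22/35; a_3 = -16/315


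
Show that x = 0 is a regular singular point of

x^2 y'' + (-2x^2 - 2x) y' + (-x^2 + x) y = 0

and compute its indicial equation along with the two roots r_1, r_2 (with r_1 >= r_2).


Divide by x^2 to reach normal form y'' + P_1(x) y' + P_2(x) y = 0 with P_1(x) = -2 - 2/x and P_2(x) = -1 + 1/x.
x = 0 is a singular point because the y'-coefficient -2 - 2/x has a pole at x = 0 and the y-coefficient -1 + 1/x has a pole at x = 0.
It is a regular singular point because x P_1(x) = p(x) = -2x - 2 and x^2 P_2(x) = q(x) = -x^2 + x are polynomials, hence analytic at x = 0.
p(0) = -2,  q(0) = 0.
Indicial equation: r(r-1) + p(0) r + q(0) = 0, i.e. r^2 + (p(0) - 1) r + q(0) = 0, i.e. r^2 - 3 r = 0.
Discriminant: (-3)^2 - 4(0) = 9, so r = (3 ± 3)/2.
Solving: r_1 = 3, r_2 = 0.

indicial: r^2 - 3 r = 0; roots r_1 = 3, r_2 = 0


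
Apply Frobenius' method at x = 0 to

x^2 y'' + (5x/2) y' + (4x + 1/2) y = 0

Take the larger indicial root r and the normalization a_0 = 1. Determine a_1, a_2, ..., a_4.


Write in Frobenius form y'' + (p(x)/x) y' + (q(x)/x^2) y = 0:
  p(x) = 5/2,  q(x) = 4x + 1/2.
Indicial equation: r(r-1) + (5/2) r + (1/2) = 0 -> roots r_1 = -1/2, r_2 = -1.
Take r = r_1 = -1/2. Let y(x) = x^r sum_{n>=0} a_n x^n with a_0 = 1.
Substitute y = x^r sum a_n x^n and match x^{r+n}. The recurrence is
  D(n) a_n + 4 a_{n-1} = 0,  where D(n) = (r+n)(r+n-1) + (5/2)(r+n) + (1/2).
  a_n = -4 / D(n) * a_{n-1}.
Since the indicial polynomial factors as (r - r_1)(r - r_2), D(n) = (r_1 + n - r_1)(r_1 + n - r_2) = n(n + 1/2).
Evaluating step by step (a_0 = 1):
  n = 1: D(1) = 1(1 + 1/2) = 3/2; numerator = -4(1) = -4; a_1 = (-4)/(3/2) = -8/3
  n = 2: D(2) = 2(2 + 1/2) = 5; numerator = -4(-8/3) = 32/3; a_2 = (32/3)/(5) = 32/15
  n = 3: D(3) = 3(3 + 1/2) = 21/2; numerator = -4(32/15) = -128/15; a_3 = (-128/15)/(21/2) = -256/315
  n = 4: D(4) = 4(4 + 1/2) = 18; numerator = -4(-256/315) = 1024/315; a_4 = (1024/315)/(18) = 512/2835

r = -1/2; a_0 = 1; a_1 = -8/3; a_2 = 32/15; a_3 = -256/315; a_4 = 512/2835


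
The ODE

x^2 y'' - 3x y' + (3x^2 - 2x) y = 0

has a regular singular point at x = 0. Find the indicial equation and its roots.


Divide by x^2 to reach normal form y'' + P_1(x) y' + P_2(x) y = 0 with P_1(x) = -3/x and P_2(x) = 3 - 2/x.
x = 0 is a singular point because the y'-coefficient -3/x has a pole at x = 0 and the y-coefficient 3 - 2/x has a pole at x = 0.
It is a regular singular point because x P_1(x) = p(x) = -3 and x^2 P_2(x) = q(x) = 3x^2 - 2x are polynomials, hence analytic at x = 0.
p(0) = -3,  q(0) = 0.
Indicial equation: r(r-1) + p(0) r + q(0) = 0, i.e. r^2 + (p(0) - 1) r + q(0) = 0, i.e. r^2 - 4 r = 0.
Discriminant: (-4)^2 - 4(0) = 16, so r = (4 ± 4)/2.
Solving: r_1 = 4, r_2 = 0.

indicial: r^2 - 4 r = 0; roots r_1 = 4, r_2 = 0


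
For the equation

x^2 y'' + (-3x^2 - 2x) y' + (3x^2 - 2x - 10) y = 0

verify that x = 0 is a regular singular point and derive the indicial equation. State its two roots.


Divide by x^2 to reach normal form y'' + P_1(x) y' + P_2(x) y = 0 with P_1(x) = -3 - 2/x and P_2(x) = 3 - 2/x - 10/x^2.
x = 0 is a singular point because the y'-coefficient -3 - 2/x has a pole at x = 0 and the y-coefficient 3 - 2/x - 10/x^2 has a pole at x = 0.
It is a regular singular point because x P_1(x) = p(x) = -3x - 2 and x^2 P_2(x) = q(x) = 3x^2 - 2x - 10 are polynomials, hence analytic at x = 0.
p(0) = -2,  q(0) = -10.
Indicial equation: r(r-1) + p(0) r + q(0) = 0, i.e. r^2 + (p(0) - 1) r + q(0) = 0, i.e. r^2 - 3 r - 10 = 0.
Discriminant: (-3)^2 - 4(-10) = 49, so r = (3 ± 7)/2.
Solving: r_1 = 5, r_2 = -2.

indicial: r^2 - 3 r - 10 = 0; roots r_1 = 5, r_2 = -2


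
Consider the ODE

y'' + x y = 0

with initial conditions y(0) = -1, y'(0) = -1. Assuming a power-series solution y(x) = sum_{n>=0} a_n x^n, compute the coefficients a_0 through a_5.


Ansatz: y(x) = sum_{n>=0} a_n x^n, so y'(x) = sum_{n>=1} n a_n x^(n-1) and y''(x) = sum_{n>=2} n(n-1) a_n x^(n-2).
Substitute into P(x) y'' + Q(x) y' + R(x) y = 0 with P(x) = 1, Q(x) = 0, R(x) = x, and match powers of x.
Initial conditions: a_0 = -1, a_1 = -1.
Setting the coefficient of each power of x to zero and solving order by order (substituting the coefficients already found):
  x^0: 2 a_2 = 0  ->  a_2 = 0
  x^1: 6 a_3 + a_0 = 0  ->  6 a_3 = -a_0 = 1  ->  a_3 = 1/6
  x^2: 12 a_4 + a_1 = 0  ->  12 a_4 = -a_1 = 1  ->  a_4 = 1/12
  x^3: 20 a_5 + a_2 = 0  ->  20 a_5 = -a_2 = 0  ->  a_5 = 0
Truncated series: y(x) = -1 - x + (1/6) x^3 + (1/12) x^4 + O(x^6).

a_0 = -1; a_1 = -1; a_2 = 0; a_3 = 1/6; a_4 = 1/12; a_5 = 0


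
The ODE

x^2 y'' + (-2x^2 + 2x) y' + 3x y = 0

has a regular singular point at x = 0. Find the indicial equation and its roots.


Divide by x^2 to reach normal form y'' + P_1(x) y' + P_2(x) y = 0 with P_1(x) = -2 + 2/x and P_2(x) = 3/x.
x = 0 is a singular point because the y'-coefficient -2 + 2/x has a pole at x = 0 and the y-coefficient 3/x has a pole at x = 0.
It is a regular singular point because x P_1(x) = p(x) = 2 - 2x and x^2 P_2(x) = q(x) = 3x are polynomials, hence analytic at x = 0.
p(0) = 2,  q(0) = 0.
Indicial equation: r(r-1) + p(0) r + q(0) = 0, i.e. r^2 + (p(0) - 1) r + q(0) = 0, i.e. r^2 + 1 r = 0.
Discriminant: (1)^2 - 4(0) = 1, so r = (-1 ± 1)/2.
Solving: r_1 = 0, r_2 = -1.

indicial: r^2 + 1 r = 0; roots r_1 = 0, r_2 = -1


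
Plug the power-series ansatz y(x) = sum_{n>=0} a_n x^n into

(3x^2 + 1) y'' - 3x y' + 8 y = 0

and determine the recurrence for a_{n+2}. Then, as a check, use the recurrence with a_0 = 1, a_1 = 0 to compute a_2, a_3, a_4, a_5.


Substitute y = sum_n a_n x^n.
(1 + 3 x^2) y'' contributes (n+2)(n+1) a_{n+2} + 3 n(n-1) a_n at x^n.
-3 x y'(x) contributes -3 n a_n at x^n.
8 y(x) contributes 8 a_n at x^n.
Matching x^n: (n+2)(n+1) a_{n+2} + (3 n(n-1) - 3 n + 8) a_n = 0.
Thus a_{n+2} = (-3 n(n-1) + 3 n - 8) / ((n+1)(n+2)) * a_n.

Check with a_0 = 1, a_1 = 0 (apply the recurrence for n = 0, 1, 2, 3): a_0 = 1, a_1 = 0, a_2 = -4, a_3 = 0, a_4 = 8/3, a_5 = 0.

a_(n+2) = (-3 n(n-1) + 3 n - 8) / ((n+1)(n+2)) * a_n; check: a_0 = 1, a_1 = 0, a_2 = -4, a_3 = 0, a_4 = 8/3, a_5 = 0


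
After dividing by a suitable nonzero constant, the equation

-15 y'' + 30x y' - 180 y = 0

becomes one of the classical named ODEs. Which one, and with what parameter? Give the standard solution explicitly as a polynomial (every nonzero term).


All three coefficients share the factor -15; dividing through by -15 gives  y'' - 2x y' + 12 y = 0.
This matches the Hermite equation y'' - 2x y' + 2n y = 0 with 2n = 12, so n = 6; the polynomial solution is H_6(x).
With y = sum_k a_k x^k, matching x^k gives (k+2)(k+1) a_{k+2} = 2(k - n) a_k = 2(k - 6) a_k. The right side vanishes at k = 6, so the series with the parity of 6 terminates at degree 6.
Standard normalization: leading coefficient of H_n is 2^n, so a_6 = 2^6 = 64. Work downward with a_k = (k+1)(k+2) a_{k+2} / (2(k - n)):
  a_4 = (5)(6)(64) / (2(4 - 6)) = 1920/(-4) = -480
  a_2 = (3)(4)(-480) / (2(2 - 6)) = -5760/(-8) = 720
  a_0 = (1)(2)(720) / (2(0 - 6)) = 1440/(-12) = -120
Hence H_6(x) = 64 x^6 - 480 x^4 + 720 x^2 - 120.

H_6(x); series = 64 x^6 - 480 x^4 + 720 x^2 - 120


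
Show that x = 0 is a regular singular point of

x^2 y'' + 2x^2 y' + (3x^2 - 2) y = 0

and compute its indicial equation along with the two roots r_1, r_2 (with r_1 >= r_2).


Divide by x^2 to reach normal form y'' + P_1(x) y' + P_2(x) y = 0 with P_1(x) = 2 and P_2(x) = 3 - 2/x^2.
x = 0 is a singular point because the y-coefficient 3 - 2/x^2 has a pole at x = 0.
It is a regular singular point because x P_1(x) = p(x) = 2x and x^2 P_2(x) = q(x) = 3x^2 - 2 are polynomials, hence analytic at x = 0.
p(0) = 0,  q(0) = -2.
Indicial equation: r(r-1) + p(0) r + q(0) = 0, i.e. r^2 + (p(0) - 1) r + q(0) = 0, i.e. r^2 - 1 r - 2 = 0.
Discriminant: (-1)^2 - 4(-2) = 9, so r = (1 ± 3)/2.
Solving: r_1 = 2, r_2 = -1.

indicial: r^2 - 1 r - 2 = 0; roots r_1 = 2, r_2 = -1


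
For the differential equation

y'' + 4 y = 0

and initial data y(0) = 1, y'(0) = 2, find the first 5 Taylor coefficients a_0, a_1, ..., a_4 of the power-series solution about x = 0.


Ansatz: y(x) = sum_{n>=0} a_n x^n, so y'(x) = sum_{n>=1} n a_n x^(n-1) and y''(x) = sum_{n>=2} n(n-1) a_n x^(n-2).
Substitute into P(x) y'' + Q(x) y' + R(x) y = 0 with P(x) = 1, Q(x) = 0, R(x) = 4, and match powers of x.
Initial conditions: a_0 = 1, a_1 = 2.
Setting the coefficient of each power of x to zero and solving order by order (substituting the coefficients already found):
  x^0: 2 a_2 + 4 a_0 = 0  ->  2 a_2 = -4 a_0 = -4  ->  a_2 = -2
  x^1: 6 a_3 + 4 a_1 = 0  ->  6 a_3 = -4 a_1 = -8  ->  a_3 = -4/3
  x^2: 12 a_4 + 4 a_2 = 0  ->  12 a_4 = -4 a_2 = 8  ->  a_4 = 2/3
Truncated series: y(x) = 1 + 2 x - 2 x^2 - (4/3) x^3 + (2/3) x^4 + O(x^5).

a_0 = 1; a_1 = 2; a_2 = -2; a_3 = -4/3; a_4 = 2/3


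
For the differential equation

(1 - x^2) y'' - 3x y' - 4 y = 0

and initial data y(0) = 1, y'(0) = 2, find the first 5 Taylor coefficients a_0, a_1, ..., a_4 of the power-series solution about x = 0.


Ansatz: y(x) = sum_{n>=0} a_n x^n, so y'(x) = sum_{n>=1} n a_n x^(n-1) and y''(x) = sum_{n>=2} n(n-1) a_n x^(n-2).
Substitute into P(x) y'' + Q(x) y' + R(x) y = 0 with P(x) = 1 - x^2, Q(x) = -3x, R(x) = -4, and match powers of x.
Initial conditions: a_0 = 1, a_1 = 2.
Setting the coefficient of each power of x to zero and solving order by order (substituting the coefficients already found):
  x^0: 2 a_2 - 4 a_0 = 0  ->  2 a_2 = 4 a_0 = 4  ->  a_2 = 2
  x^1: 6 a_3 - 7 a_1 = 0  ->  6 a_3 = 7 a_1 = 14  ->  a_3 = 7/3
  x^2: 12 a_4 - 12 a_2 = 0  ->  12 a_4 = 12 a_2 = 24  ->  a_4 = 2
Truncated series: y(x) = 1 + 2 x + 2 x^2 + (7/3) x^3 + 2 x^4 + O(x^5).

a_0 = 1; a_1 = 2; a_2 = 2; a_3 = 7/3; a_4 = 2


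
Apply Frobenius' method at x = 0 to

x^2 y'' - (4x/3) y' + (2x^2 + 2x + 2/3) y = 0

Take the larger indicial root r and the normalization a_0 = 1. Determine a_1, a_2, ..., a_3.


Write in Frobenius form y'' + (p(x)/x) y' + (q(x)/x^2) y = 0:
  p(x) = -4/3,  q(x) = 2x^2 + 2x + 2/3.
Indicial equation: r(r-1) + (-4/3) r + (2/3) = 0 -> roots r_1 = 2, r_2 = 1/3.
Take r = r_1 = 2. Let y(x) = x^r sum_{n>=0} a_n x^n with a_0 = 1.
Substitute y = x^r sum a_n x^n and match x^{r+n}. The recurrence is
  D(n) a_n + 2 a_{n-1} + 2 a_{n-2} = 0,  where D(n) = (r+n)(r+n-1) + (-4/3)(r+n) + (2/3).
  a_n = [-2 a_{n-1} - 2 a_{n-2}] / D(n).
Since the indicial polynomial factors as (r - r_1)(r - r_2), D(n) = (r_1 + n - r_1)(r_1 + n - r_2) = n(n + 5/3).
Evaluating step by step (a_0 = 1):
  n = 1: D(1) = 1(1 + 5/3) = 8/3; numerator = -2(1) = -2; a_1 = (-2)/(8/3) = -3/4
  n = 2: D(2) = 2(2 + 5/3) = 22/3; numerator = -2(-3/4) - 2(1) = -1/2; a_2 = (-1/2)/(22/3) = -3/44
  n = 3: D(3) = 3(3 + 5/3) = 14; numerator = -2(-3/44) - 2(-3/4) = 18/11; a_3 = (18/11)/(14) = 9/77

r = 2; a_0 = 1; a_1 = -3/4; a_2 = -3/44; a_3 = 9/77
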